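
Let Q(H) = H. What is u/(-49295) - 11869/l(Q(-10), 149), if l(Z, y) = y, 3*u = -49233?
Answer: -582637116/7344955 ≈ -79.325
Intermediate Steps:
u = -16411 (u = (⅓)*(-49233) = -16411)
u/(-49295) - 11869/l(Q(-10), 149) = -16411/(-49295) - 11869/149 = -16411*(-1/49295) - 11869*1/149 = 16411/49295 - 11869/149 = -582637116/7344955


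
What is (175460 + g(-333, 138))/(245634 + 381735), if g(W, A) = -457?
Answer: 175003/627369 ≈ 0.27895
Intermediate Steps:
(175460 + g(-333, 138))/(245634 + 381735) = (175460 - 457)/(245634 + 381735) = 175003/627369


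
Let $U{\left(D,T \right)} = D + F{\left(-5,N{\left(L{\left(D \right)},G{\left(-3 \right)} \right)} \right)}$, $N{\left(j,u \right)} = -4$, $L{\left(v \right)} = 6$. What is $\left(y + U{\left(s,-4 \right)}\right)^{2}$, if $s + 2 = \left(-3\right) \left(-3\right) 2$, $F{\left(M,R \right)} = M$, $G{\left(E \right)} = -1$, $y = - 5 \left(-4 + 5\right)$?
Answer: $36$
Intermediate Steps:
$y = -5$ ($y = \left(-5\right) 1 = -5$)
$s = 16$ ($s = -2 + \left(-3\right) \left(-3\right) 2 = -2 + 9 \cdot 2 = -2 + 18 = 16$)
$U{\left(D,T \right)} = -5 + D$ ($U{\left(D,T \right)} = D - 5 = -5 + D$)
$\left(y + U{\left(s,-4 \right)}\right)^{2} = \left(-5 + \left(-5 + 16\right)\right)^{2} = \left(-5 + 11\right)^{2} = 6^{2} = 36$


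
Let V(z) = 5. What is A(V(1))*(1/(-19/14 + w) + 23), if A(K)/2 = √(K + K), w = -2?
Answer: 2134*√10/47 ≈ 143.58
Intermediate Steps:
A(K) = 2*√2*√K (A(K) = 2*√(K + K) = 2*√(2*K) = 2*(√2*√K) = 2*√2*√K)
A(V(1))*(1/(-19/14 + w) + 23) = (2*√2*√5)*(1/(-19/14 - 2) + 23) = (2*√10)*(1/(-19*1/14 - 2) + 23) = (2*√10)*(1/(-19/14 - 2) + 23) = (2*√10)*(1/(-47/14) + 23) = (2*√10)*(-14/47 + 23) = (2*√10)*(1067/47) = 2134*√10/47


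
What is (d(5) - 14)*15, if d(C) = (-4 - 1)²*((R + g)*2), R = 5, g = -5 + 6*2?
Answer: 8790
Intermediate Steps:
g = 7 (g = -5 + 12 = 7)
d(C) = 600 (d(C) = (-4 - 1)²*((5 + 7)*2) = (-5)²*(12*2) = 25*24 = 600)
(d(5) - 14)*15 = (600 - 14)*15 = 586*15 = 8790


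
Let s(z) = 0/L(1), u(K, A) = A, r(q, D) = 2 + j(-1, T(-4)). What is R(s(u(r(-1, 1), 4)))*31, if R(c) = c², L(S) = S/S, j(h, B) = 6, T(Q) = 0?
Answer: 0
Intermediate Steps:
L(S) = 1
r(q, D) = 8 (r(q, D) = 2 + 6 = 8)
s(z) = 0 (s(z) = 0/1 = 0*1 = 0)
R(s(u(r(-1, 1), 4)))*31 = 0²*31 = 0*31 = 0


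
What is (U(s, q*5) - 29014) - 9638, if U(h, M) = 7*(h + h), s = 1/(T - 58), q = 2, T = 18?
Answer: -773047/20 ≈ -38652.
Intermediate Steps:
s = -1/40 (s = 1/(18 - 58) = 1/(-40) = -1/40 ≈ -0.025000)
U(h, M) = 14*h (U(h, M) = 7*(2*h) = 14*h)
(U(s, q*5) - 29014) - 9638 = (14*(-1/40) - 29014) - 9638 = (-7/20 - 29014) - 9638 = -580287/20 - 9638 = -773047/20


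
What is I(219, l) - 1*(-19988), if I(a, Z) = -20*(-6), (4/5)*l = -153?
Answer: 20108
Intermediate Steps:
l = -765/4 (l = (5/4)*(-153) = -765/4 ≈ -191.25)
I(a, Z) = 120
I(219, l) - 1*(-19988) = 120 - 1*(-19988) = 120 + 19988 = 20108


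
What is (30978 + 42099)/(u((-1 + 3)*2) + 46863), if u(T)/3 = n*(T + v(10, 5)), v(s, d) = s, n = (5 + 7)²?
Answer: 24359/17637 ≈ 1.3811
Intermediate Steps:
n = 144 (n = 12² = 144)
u(T) = 4320 + 432*T (u(T) = 3*(144*(T + 10)) = 3*(144*(10 + T)) = 3*(1440 + 144*T) = 4320 + 432*T)
(30978 + 42099)/(u((-1 + 3)*2) + 46863) = (30978 + 42099)/((4320 + 432*((-1 + 3)*2)) + 46863) = 73077/((4320 + 432*(2*2)) + 46863) = 73077/((4320 + 432*4) + 46863) = 73077/((4320 + 1728) + 46863) = 73077/(6048 + 46863) = 73077/52911 = 73077*(1/52911) = 24359/17637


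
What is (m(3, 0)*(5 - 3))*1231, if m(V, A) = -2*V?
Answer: -14772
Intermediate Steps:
(m(3, 0)*(5 - 3))*1231 = ((-2*3)*(5 - 3))*1231 = -6*2*1231 = -12*1231 = -14772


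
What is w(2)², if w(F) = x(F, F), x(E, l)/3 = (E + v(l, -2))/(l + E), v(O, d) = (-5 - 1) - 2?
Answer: 81/4 ≈ 20.250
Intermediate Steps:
v(O, d) = -8 (v(O, d) = -6 - 2 = -8)
x(E, l) = 3*(-8 + E)/(E + l) (x(E, l) = 3*((E - 8)/(l + E)) = 3*((-8 + E)/(E + l)) = 3*(-8 + E)/(E + l))
w(F) = 3*(-8 + F)/(2*F) (w(F) = 3*(-8 + F)/(F + F) = 3*(-8 + F)/((2*F)) = 3*(1/(2*F))*(-8 + F) = 3*(-8 + F)/(2*F))
w(2)² = (3/2 - 12/2)² = (3/2 - 12*½)² = (3/2 - 6)² = (-9/2)² = 81/4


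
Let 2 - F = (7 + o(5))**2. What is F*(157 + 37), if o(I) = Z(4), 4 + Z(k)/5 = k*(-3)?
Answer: -1033438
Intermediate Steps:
Z(k) = -20 - 15*k (Z(k) = -20 + 5*(k*(-3)) = -20 + 5*(-3*k) = -20 - 15*k)
o(I) = -80 (o(I) = -20 - 15*4 = -20 - 60 = -80)
F = -5327 (F = 2 - (7 - 80)**2 = 2 - 1*(-73)**2 = 2 - 1*5329 = 2 - 5329 = -5327)
F*(157 + 37) = -5327*(157 + 37) = -5327*194 = -1033438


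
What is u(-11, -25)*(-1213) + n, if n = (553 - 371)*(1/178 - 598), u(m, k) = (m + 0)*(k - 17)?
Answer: -59562447/89 ≈ -6.6924e+5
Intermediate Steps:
u(m, k) = m*(-17 + k)
n = -9686313/89 (n = 182*(1/178 - 598) = 182*(-106443/178) = -9686313/89 ≈ -1.0884e+5)
u(-11, -25)*(-1213) + n = -11*(-17 - 25)*(-1213) - 9686313/89 = -11*(-42)*(-1213) - 9686313/89 = 462*(-1213) - 9686313/89 = -560406 - 9686313/89 = -59562447/89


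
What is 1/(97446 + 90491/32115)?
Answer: 32115/3129568781 ≈ 1.0262e-5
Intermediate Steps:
1/(97446 + 90491/32115) = 1/(3129568781/32115) = 32115/3129568781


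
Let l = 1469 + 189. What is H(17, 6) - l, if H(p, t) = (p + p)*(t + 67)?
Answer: 824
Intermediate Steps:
H(p, t) = 2*p*(67 + t) (H(p, t) = (2*p)*(67 + t) = 2*p*(67 + t))
l = 1658
H(17, 6) - l = 2*17*(67 + 6) - 1*1658 = 2*17*73 - 1658 = 2482 - 1658 = 824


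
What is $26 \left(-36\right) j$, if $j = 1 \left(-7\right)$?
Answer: $6552$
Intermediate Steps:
$j = -7$
$26 \left(-36\right) j = 26 \left(-36\right) \left(-7\right) = \left(-936\right) \left(-7\right) = 6552$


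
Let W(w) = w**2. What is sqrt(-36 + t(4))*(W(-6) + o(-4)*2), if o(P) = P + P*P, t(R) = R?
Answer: 240*I*sqrt(2) ≈ 339.41*I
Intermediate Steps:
o(P) = P + P**2
sqrt(-36 + t(4))*(W(-6) + o(-4)*2) = sqrt(-36 + 4)*((-6)**2 - 4*(1 - 4)*2) = sqrt(-32)*(36 - 4*(-3)*2) = (4*I*sqrt(2))*(36 + 12*2) = (4*I*sqrt(2))*(36 + 24) = (4*I*sqrt(2))*60 = 240*I*sqrt(2)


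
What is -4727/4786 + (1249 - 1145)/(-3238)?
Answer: -7901885/7748534 ≈ -1.0198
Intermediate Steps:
-4727/4786 + (1249 - 1145)/(-3238) = -4727*1/4786 + 104*(-1/3238) = -4727/4786 - 52/1619 = -7901885/7748534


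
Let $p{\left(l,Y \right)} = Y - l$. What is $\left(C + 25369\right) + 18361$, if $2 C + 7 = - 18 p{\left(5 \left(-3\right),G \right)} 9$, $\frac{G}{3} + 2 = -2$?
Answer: $\frac{86967}{2} \approx 43484.0$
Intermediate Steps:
$G = -12$ ($G = -6 + 3 \left(-2\right) = -6 - 6 = -12$)
$C = - \frac{493}{2}$ ($C = - \frac{7}{2} + \frac{- 18 \left(-12 - 5 \left(-3\right)\right) 9}{2} = - \frac{7}{2} + \frac{- 18 \left(-12 - -15\right) 9}{2} = - \frac{7}{2} + \frac{- 18 \left(-12 + 15\right) 9}{2} = - \frac{7}{2} + \frac{\left(-18\right) 3 \cdot 9}{2} = - \frac{7}{2} + \frac{\left(-54\right) 9}{2} = - \frac{7}{2} + \frac{1}{2} \left(-486\right) = - \frac{7}{2} - 243 = - \frac{493}{2} \approx -246.5$)
$\left(C + 25369\right) + 18361 = \left(- \frac{493}{2} + 25369\right) + 18361 = \frac{50245}{2} + 18361 = \frac{86967}{2}$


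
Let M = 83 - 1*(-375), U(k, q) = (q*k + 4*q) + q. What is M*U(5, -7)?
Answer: -32060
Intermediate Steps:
U(k, q) = 5*q + k*q (U(k, q) = (k*q + 4*q) + q = (4*q + k*q) + q = 5*q + k*q)
M = 458 (M = 83 + 375 = 458)
M*U(5, -7) = 458*(-7*(5 + 5)) = 458*(-7*10) = 458*(-70) = -32060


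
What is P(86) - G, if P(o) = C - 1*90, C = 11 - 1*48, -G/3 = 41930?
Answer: 125663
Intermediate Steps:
G = -125790 (G = -3*41930 = -125790)
C = -37 (C = 11 - 48 = -37)
P(o) = -127 (P(o) = -37 - 1*90 = -37 - 90 = -127)
P(86) - G = -127 - 1*(-125790) = -127 + 125790 = 125663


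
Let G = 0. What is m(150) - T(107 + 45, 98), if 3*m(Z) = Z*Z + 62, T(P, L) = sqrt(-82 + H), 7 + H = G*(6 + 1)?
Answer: 22562/3 - I*sqrt(89) ≈ 7520.7 - 9.434*I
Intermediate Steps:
H = -7 (H = -7 + 0*(6 + 1) = -7 + 0*7 = -7 + 0 = -7)
T(P, L) = I*sqrt(89) (T(P, L) = sqrt(-82 - 7) = sqrt(-89) = I*sqrt(89))
m(Z) = 62/3 + Z**2/3 (m(Z) = (Z*Z + 62)/3 = (Z**2 + 62)/3 = (62 + Z**2)/3 = 62/3 + Z**2/3)
m(150) - T(107 + 45, 98) = (62/3 + (1/3)*150**2) - I*sqrt(89) = (62/3 + (1/3)*22500) - I*sqrt(89) = (62/3 + 7500) - I*sqrt(89) = 22562/3 - I*sqrt(89)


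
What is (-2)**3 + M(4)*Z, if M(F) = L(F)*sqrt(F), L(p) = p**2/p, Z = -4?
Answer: -40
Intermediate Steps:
L(p) = p
M(F) = F**(3/2) (M(F) = F*sqrt(F) = F**(3/2))
(-2)**3 + M(4)*Z = (-2)**3 + 4**(3/2)*(-4) = -8 + 8*(-4) = -8 - 32 = -40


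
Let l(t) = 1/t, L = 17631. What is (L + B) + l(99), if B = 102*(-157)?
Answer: 160084/99 ≈ 1617.0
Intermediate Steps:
B = -16014
(L + B) + l(99) = (17631 - 16014) + 1/99 = 1617 + 1/99 = 160084/99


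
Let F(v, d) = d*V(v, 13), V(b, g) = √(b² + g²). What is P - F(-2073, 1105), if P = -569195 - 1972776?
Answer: -2541971 - 1105*√4297498 ≈ -4.8327e+6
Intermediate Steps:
F(v, d) = d*√(169 + v²) (F(v, d) = d*√(v² + 13²) = d*√(v² + 169) = d*√(169 + v²))
P = -2541971
P - F(-2073, 1105) = -2541971 - 1105*√(169 + (-2073)²) = -2541971 - 1105*√(169 + 4297329) = -2541971 - 1105*√4297498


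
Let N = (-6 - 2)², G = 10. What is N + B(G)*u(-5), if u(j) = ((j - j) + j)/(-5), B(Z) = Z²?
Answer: 164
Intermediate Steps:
N = 64 (N = (-8)² = 64)
u(j) = -j/5 (u(j) = (0 + j)*(-⅕) = j*(-⅕) = -j/5)
N + B(G)*u(-5) = 64 + 10²*(-⅕*(-5)) = 64 + 100*1 = 64 + 100 = 164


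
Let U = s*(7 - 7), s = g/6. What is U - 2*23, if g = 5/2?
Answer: -46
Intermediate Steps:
g = 5/2 (g = 5*(½) = 5/2 ≈ 2.5000)
s = 5/12 (s = (5/2)/6 = (5/2)*(⅙) = 5/12 ≈ 0.41667)
U = 0 (U = 5*(7 - 7)/12 = (5/12)*0 = 0)
U - 2*23 = 0 - 2*23 = 0 - 46 = -46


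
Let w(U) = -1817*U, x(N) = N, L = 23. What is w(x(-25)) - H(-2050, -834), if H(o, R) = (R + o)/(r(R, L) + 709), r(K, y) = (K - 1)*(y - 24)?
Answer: 17534771/386 ≈ 45427.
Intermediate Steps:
r(K, y) = (-1 + K)*(-24 + y)
H(o, R) = (R + o)/(710 - R) (H(o, R) = (R + o)/((24 - 1*23 - 24*R + R*23) + 709) = (R + o)/((24 - 23 - 24*R + 23*R) + 709) = (R + o)/((1 - R) + 709) = (R + o)/(710 - R))
w(x(-25)) - H(-2050, -834) = -1817*(-25) - (-834 - 2050)/(710 - 1*(-834)) = 45425 - (-2884)/(710 + 834) = 45425 - (-2884)/1544 = 45425 - 1*(-721/386) = 45425 + 721/386 = 17534771/386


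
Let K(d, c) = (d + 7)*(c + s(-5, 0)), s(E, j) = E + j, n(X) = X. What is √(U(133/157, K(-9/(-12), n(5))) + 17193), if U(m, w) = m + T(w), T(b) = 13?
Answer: 5*√16965263/157 ≈ 131.17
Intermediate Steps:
K(d, c) = (-5 + c)*(7 + d) (K(d, c) = (d + 7)*(c + (-5 + 0)) = (7 + d)*(c - 5) = (7 + d)*(-5 + c) = (-5 + c)*(7 + d))
U(m, w) = 13 + m (U(m, w) = m + 13 = 13 + m)
√(U(133/157, K(-9/(-12), n(5))) + 17193) = √((13 + 133/157) + 17193) = √(2174/157 + 17193) = √(2701475/157) = 5*√16965263/157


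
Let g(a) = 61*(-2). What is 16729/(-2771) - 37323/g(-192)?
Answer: 101381095/338062 ≈ 299.89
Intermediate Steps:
g(a) = -122
16729/(-2771) - 37323/g(-192) = 16729/(-2771) - 37323/(-122) = 16729*(-1/2771) - 37323*(-1/122) = -16729/2771 + 37323/122 = 101381095/338062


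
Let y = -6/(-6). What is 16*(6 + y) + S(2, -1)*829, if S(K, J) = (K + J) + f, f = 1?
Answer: 1770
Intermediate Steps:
y = 1 (y = -6*(-⅙) = 1)
S(K, J) = 1 + J + K (S(K, J) = (K + J) + 1 = (J + K) + 1 = 1 + J + K)
16*(6 + y) + S(2, -1)*829 = 16*(6 + 1) + (1 - 1 + 2)*829 = 16*7 + 2*829 = 112 + 1658 = 1770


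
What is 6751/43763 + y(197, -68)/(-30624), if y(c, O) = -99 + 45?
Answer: 34850971/223366352 ≈ 0.15603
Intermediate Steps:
y(c, O) = -54
6751/43763 + y(197, -68)/(-30624) = 6751/43763 - 54/(-30624) = 6751*(1/43763) - 54*(-1/30624) = 6751/43763 + 9/5104 = 34850971/223366352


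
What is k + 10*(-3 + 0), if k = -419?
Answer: -449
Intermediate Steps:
k + 10*(-3 + 0) = -419 + 10*(-3 + 0) = -419 + 10*(-3) = -419 - 30 = -449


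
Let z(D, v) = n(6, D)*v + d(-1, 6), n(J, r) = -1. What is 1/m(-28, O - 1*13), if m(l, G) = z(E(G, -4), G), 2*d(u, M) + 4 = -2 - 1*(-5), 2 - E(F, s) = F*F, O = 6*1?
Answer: 2/13 ≈ 0.15385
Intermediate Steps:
O = 6
E(F, s) = 2 - F**2 (E(F, s) = 2 - F*F = 2 - F**2)
d(u, M) = -1/2 (d(u, M) = -2 + (-2 - 1*(-5))/2 = -2 + (-2 + 5)/2 = -2 + (1/2)*3 = -2 + 3/2 = -1/2)
z(D, v) = -1/2 - v (z(D, v) = -v - 1/2 = -1/2 - v)
m(l, G) = -1/2 - G
1/m(-28, O - 1*13) = 1/(-1/2 - (6 - 1*13)) = 1/(-1/2 - (6 - 13)) = 1/(-1/2 - 1*(-7)) = 1/(-1/2 + 7) = 1/(13/2) = 2/13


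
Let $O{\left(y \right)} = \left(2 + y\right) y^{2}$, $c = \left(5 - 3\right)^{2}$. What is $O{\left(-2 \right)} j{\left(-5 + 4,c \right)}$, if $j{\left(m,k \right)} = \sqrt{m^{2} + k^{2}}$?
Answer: $0$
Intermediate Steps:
$c = 4$ ($c = 2^{2} = 4$)
$O{\left(y \right)} = y^{2} \left(2 + y\right)$
$j{\left(m,k \right)} = \sqrt{k^{2} + m^{2}}$
$O{\left(-2 \right)} j{\left(-5 + 4,c \right)} = \left(-2\right)^{2} \left(2 - 2\right) \sqrt{4^{2} + \left(-5 + 4\right)^{2}} = 4 \cdot 0 \sqrt{16 + \left(-1\right)^{2}} = 0 \sqrt{16 + 1} = 0 \sqrt{17} = 0$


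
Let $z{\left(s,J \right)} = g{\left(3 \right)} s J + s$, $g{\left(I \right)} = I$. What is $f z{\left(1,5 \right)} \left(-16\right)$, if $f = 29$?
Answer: $-7424$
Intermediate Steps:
$z{\left(s,J \right)} = s + 3 J s$ ($z{\left(s,J \right)} = 3 s J + s = 3 J s + s = s + 3 J s$)
$f z{\left(1,5 \right)} \left(-16\right) = 29 \cdot 1 \left(1 + 3 \cdot 5\right) \left(-16\right) = 29 \cdot 1 \left(1 + 15\right) \left(-16\right) = 29 \cdot 1 \cdot 16 \left(-16\right) = 29 \cdot 16 \left(-16\right) = 464 \left(-16\right) = -7424$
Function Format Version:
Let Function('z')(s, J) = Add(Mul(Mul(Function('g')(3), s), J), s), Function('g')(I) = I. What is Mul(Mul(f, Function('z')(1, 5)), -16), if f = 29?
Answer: -7424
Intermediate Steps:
Function('z')(s, J) = Add(s, Mul(3, J, s)) (Function('z')(s, J) = Add(Mul(Mul(3, s), J), s) = Add(Mul(3, J, s), s) = Add(s, Mul(3, J, s)))
Mul(Mul(f, Function('z')(1, 5)), -16) = Mul(Mul(29, Mul(1, Add(1, Mul(3, 5)))), -16) = Mul(Mul(29, Mul(1, Add(1, 15))), -16) = Mul(Mul(29, Mul(1, 16)), -16) = Mul(Mul(29, 16), -16) = Mul(464, -16) = -7424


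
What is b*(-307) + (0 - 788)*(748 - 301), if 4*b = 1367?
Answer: -1828613/4 ≈ -4.5715e+5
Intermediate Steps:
b = 1367/4 (b = (1/4)*1367 = 1367/4 ≈ 341.75)
b*(-307) + (0 - 788)*(748 - 301) = (1367/4)*(-307) + (0 - 788)*(748 - 301) = -419669/4 - 788*447 = -419669/4 - 352236 = -1828613/4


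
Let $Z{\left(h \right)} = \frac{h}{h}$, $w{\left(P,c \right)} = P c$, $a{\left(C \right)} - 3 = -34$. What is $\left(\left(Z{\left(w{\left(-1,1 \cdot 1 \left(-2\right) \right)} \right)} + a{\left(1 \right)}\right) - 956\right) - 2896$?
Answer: $-3882$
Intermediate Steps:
$a{\left(C \right)} = -31$ ($a{\left(C \right)} = 3 - 34 = -31$)
$Z{\left(h \right)} = 1$
$\left(\left(Z{\left(w{\left(-1,1 \cdot 1 \left(-2\right) \right)} \right)} + a{\left(1 \right)}\right) - 956\right) - 2896 = \left(\left(1 - 31\right) - 956\right) - 2896 = \left(-30 - 956\right) - 2896 = -986 - 2896 = -3882$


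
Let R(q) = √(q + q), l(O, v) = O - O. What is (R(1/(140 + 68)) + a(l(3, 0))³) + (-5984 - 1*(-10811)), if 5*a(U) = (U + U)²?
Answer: 4827 + √26/52 ≈ 4827.1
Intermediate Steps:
l(O, v) = 0
a(U) = 4*U²/5 (a(U) = (U + U)²/5 = (2*U)²/5 = (4*U²)/5 = 4*U²/5)
R(q) = √2*√q (R(q) = √(2*q) = √2*√q)
(R(1/(140 + 68)) + a(l(3, 0))³) + (-5984 - 1*(-10811)) = (√2*√(1/(140 + 68)) + ((⅘)*0²)³) + (-5984 - 1*(-10811)) = (√2*√(1/208) + ((⅘)*0)³) + (-5984 + 10811) = (√2*√(1/208) + 0³) + 4827 = (√2*(√13/52) + 0) + 4827 = (√26/52 + 0) + 4827 = √26/52 + 4827 = 4827 + √26/52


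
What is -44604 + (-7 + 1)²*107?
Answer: -40752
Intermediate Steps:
-44604 + (-7 + 1)²*107 = -44604 + (-6)²*107 = -44604 + 36*107 = -44604 + 3852 = -40752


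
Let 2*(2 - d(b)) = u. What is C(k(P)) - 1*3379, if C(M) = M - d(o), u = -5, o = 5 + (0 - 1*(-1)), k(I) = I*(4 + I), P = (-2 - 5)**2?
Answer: -1573/2 ≈ -786.50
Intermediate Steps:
P = 49 (P = (-7)**2 = 49)
o = 6 (o = 5 + (0 + 1) = 5 + 1 = 6)
d(b) = 9/2 (d(b) = 2 - 1/2*(-5) = 2 + 5/2 = 9/2)
C(M) = -9/2 + M (C(M) = M - 1*9/2 = M - 9/2 = -9/2 + M)
C(k(P)) - 1*3379 = (-9/2 + 49*(4 + 49)) - 1*3379 = (-9/2 + 49*53) - 3379 = (-9/2 + 2597) - 3379 = 5185/2 - 3379 = -1573/2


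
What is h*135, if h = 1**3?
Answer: 135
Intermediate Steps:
h = 1
h*135 = 1*135 = 135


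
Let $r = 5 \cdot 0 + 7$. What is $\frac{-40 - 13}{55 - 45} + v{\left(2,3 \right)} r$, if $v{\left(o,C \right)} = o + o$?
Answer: $\frac{227}{10} \approx 22.7$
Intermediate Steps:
$v{\left(o,C \right)} = 2 o$
$r = 7$ ($r = 0 + 7 = 7$)
$\frac{-40 - 13}{55 - 45} + v{\left(2,3 \right)} r = \frac{-40 - 13}{55 - 45} + 2 \cdot 2 \cdot 7 = - \frac{53}{10} + 4 \cdot 7 = \left(-53\right) \frac{1}{10} + 28 = - \frac{53}{10} + 28 = \frac{227}{10}$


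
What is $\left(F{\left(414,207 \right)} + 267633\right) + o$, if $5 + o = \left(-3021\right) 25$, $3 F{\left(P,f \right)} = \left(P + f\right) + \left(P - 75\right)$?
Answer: $192423$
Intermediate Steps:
$F{\left(P,f \right)} = -25 + \frac{f}{3} + \frac{2 P}{3}$ ($F{\left(P,f \right)} = \frac{\left(P + f\right) + \left(P - 75\right)}{3} = \frac{\left(P + f\right) + \left(-75 + P\right)}{3} = \frac{-75 + f + 2 P}{3} = -25 + \frac{f}{3} + \frac{2 P}{3}$)
$o = -75530$ ($o = -5 - 75525 = -75530$)
$\left(F{\left(414,207 \right)} + 267633\right) + o = \left(\left(-25 + \frac{1}{3} \cdot 207 + \frac{2}{3} \cdot 414\right) + 267633\right) - 75530 = \left(\left(-25 + 69 + 276\right) + 267633\right) - 75530 = \left(320 + 267633\right) - 75530 = 267953 - 75530 = 192423$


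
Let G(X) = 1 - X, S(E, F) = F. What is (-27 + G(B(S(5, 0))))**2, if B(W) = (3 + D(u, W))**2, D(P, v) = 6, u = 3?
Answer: 11449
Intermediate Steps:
B(W) = 81 (B(W) = (3 + 6)**2 = 9**2 = 81)
(-27 + G(B(S(5, 0))))**2 = (-27 + (1 - 1*81))**2 = (-27 + (1 - 81))**2 = (-27 - 80)**2 = (-107)**2 = 11449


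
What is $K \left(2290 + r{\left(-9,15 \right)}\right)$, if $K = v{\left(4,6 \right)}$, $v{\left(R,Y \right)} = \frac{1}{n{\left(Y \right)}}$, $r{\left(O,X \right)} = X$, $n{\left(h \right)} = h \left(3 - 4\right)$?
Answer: $- \frac{2305}{6} \approx -384.17$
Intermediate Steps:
$n{\left(h \right)} = - h$ ($n{\left(h \right)} = h \left(-1\right) = - h$)
$v{\left(R,Y \right)} = - \frac{1}{Y}$ ($v{\left(R,Y \right)} = \frac{1}{\left(-1\right) Y} = - \frac{1}{Y}$)
$K = - \frac{1}{6} \approx -0.16667$
$K \left(2290 + r{\left(-9,15 \right)}\right) = - \frac{2290 + 15}{6} = \left(- \frac{1}{6}\right) 2305 = - \frac{2305}{6}$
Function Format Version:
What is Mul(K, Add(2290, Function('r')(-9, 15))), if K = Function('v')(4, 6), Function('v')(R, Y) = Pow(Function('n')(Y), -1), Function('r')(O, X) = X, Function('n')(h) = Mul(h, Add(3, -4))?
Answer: Rational(-2305, 6) ≈ -384.17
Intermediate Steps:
Function('n')(h) = Mul(-1, h) (Function('n')(h) = Mul(h, -1) = Mul(-1, h))
Function('v')(R, Y) = Mul(-1, Pow(Y, -1)) (Function('v')(R, Y) = Pow(Mul(-1, Y), -1) = Mul(-1, Pow(Y, -1)))
K = Rational(-1, 6) (K = Mul(-1, Pow(6, -1)) = Mul(-1, Rational(1, 6)) = Rational(-1, 6) ≈ -0.16667)
Mul(K, Add(2290, Function('r')(-9, 15))) = Mul(Rational(-1, 6), Add(2290, 15)) = Mul(Rational(-1, 6), 2305) = Rational(-2305, 6)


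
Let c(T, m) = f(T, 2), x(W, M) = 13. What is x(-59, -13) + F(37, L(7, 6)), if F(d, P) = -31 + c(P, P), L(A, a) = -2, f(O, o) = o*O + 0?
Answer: -22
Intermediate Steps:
f(O, o) = O*o (f(O, o) = O*o + 0 = O*o)
c(T, m) = 2*T (c(T, m) = T*2 = 2*T)
F(d, P) = -31 + 2*P
x(-59, -13) + F(37, L(7, 6)) = 13 + (-31 + 2*(-2)) = 13 + (-31 - 4) = 13 - 35 = -22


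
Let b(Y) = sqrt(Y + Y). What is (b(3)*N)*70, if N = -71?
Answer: -4970*sqrt(6) ≈ -12174.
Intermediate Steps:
b(Y) = sqrt(2)*sqrt(Y) (b(Y) = sqrt(2*Y) = sqrt(2)*sqrt(Y))
(b(3)*N)*70 = ((sqrt(2)*sqrt(3))*(-71))*70 = (sqrt(6)*(-71))*70 = -71*sqrt(6)*70 = -4970*sqrt(6)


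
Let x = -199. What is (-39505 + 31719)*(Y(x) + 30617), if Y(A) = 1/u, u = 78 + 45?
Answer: -29321235112/123 ≈ -2.3838e+8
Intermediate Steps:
u = 123
Y(A) = 1/123
(-39505 + 31719)*(Y(x) + 30617) = (-39505 + 31719)*(1/123 + 30617) = -7786*3765892/123 = -29321235112/123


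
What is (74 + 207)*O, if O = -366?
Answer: -102846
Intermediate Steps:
(74 + 207)*O = (74 + 207)*(-366) = 281*(-366) = -102846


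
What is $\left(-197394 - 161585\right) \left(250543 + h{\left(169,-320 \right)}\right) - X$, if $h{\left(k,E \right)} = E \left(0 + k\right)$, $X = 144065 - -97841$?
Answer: $-70526333183$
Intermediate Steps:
$X = 241906$ ($X = 144065 + 97841 = 241906$)
$h{\left(k,E \right)} = E k$
$\left(-197394 - 161585\right) \left(250543 + h{\left(169,-320 \right)}\right) - X = \left(-197394 - 161585\right) \left(250543 - 54080\right) - 241906 = - 358979 \left(250543 - 54080\right) - 241906 = \left(-358979\right) 196463 - 241906 = -70526091277 - 241906 = -70526333183$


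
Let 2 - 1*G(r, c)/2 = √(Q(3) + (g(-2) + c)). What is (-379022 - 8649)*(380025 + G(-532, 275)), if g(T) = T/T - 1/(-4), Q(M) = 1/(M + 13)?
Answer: -147326222459 + 387671*√4421/2 ≈ -1.4731e+11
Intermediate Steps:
Q(M) = 1/(13 + M)
g(T) = 5/4 (g(T) = 1 - 1*(-¼) = 1 + ¼ = 5/4)
G(r, c) = 4 - 2*√(21/16 + c) (G(r, c) = 4 - 2*√(1/(13 + 3) + (5/4 + c)) = 4 - 2*√(1/16 + (5/4 + c)) = 4 - 2*√(21/16 + c))
(-379022 - 8649)*(380025 + G(-532, 275)) = (-379022 - 8649)*(380025 + (4 - √(21 + 16*275)/2)) = -387671*(380025 + (4 - √(21 + 4400)/2)) = -387671*(380025 + (4 - √4421/2)) = -387671*(380029 - √4421/2) = -147326222459 + 387671*√4421/2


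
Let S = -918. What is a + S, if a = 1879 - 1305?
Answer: -344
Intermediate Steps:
a = 574
a + S = 574 - 918 = -344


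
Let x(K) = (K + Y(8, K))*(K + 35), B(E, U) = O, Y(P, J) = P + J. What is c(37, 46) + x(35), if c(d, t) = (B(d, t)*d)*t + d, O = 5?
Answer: 14007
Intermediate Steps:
Y(P, J) = J + P
B(E, U) = 5
c(d, t) = d + 5*d*t (c(d, t) = (5*d)*t + d = 5*d*t + d = d + 5*d*t)
x(K) = (8 + 2*K)*(35 + K) (x(K) = (K + (K + 8))*(K + 35) = (K + (8 + K))*(35 + K) = (8 + 2*K)*(35 + K))
c(37, 46) + x(35) = 37*(1 + 5*46) + (280 + 2*35² + 78*35) = 37*(1 + 230) + (280 + 2*1225 + 2730) = 37*231 + (280 + 2450 + 2730) = 8547 + 5460 = 14007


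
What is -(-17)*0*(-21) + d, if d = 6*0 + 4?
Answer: 4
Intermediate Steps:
d = 4 (d = 0 + 4 = 4)
-(-17)*0*(-21) + d = -(-17)*0*(-21) + 4 = -1*0*(-21) + 4 = 0*(-21) + 4 = 0 + 4 = 4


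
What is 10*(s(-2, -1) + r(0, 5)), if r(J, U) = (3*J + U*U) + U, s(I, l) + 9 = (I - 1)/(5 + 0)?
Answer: 204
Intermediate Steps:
s(I, l) = -46/5 + I/5 (s(I, l) = -9 + (I - 1)/(5 + 0) = -9 + (-1 + I)/5 = -9 + (-1 + I)*(⅕) = -9 + (-⅕ + I/5) = -46/5 + I/5)
r(J, U) = U + U² + 3*J (r(J, U) = (3*J + U²) + U = (U² + 3*J) + U = U + U² + 3*J)
10*(s(-2, -1) + r(0, 5)) = 10*((-46/5 + (⅕)*(-2)) + (5 + 5² + 3*0)) = 10*((-46/5 - ⅖) + (5 + 25 + 0)) = 10*(-48/5 + 30) = 10*(102/5) = 204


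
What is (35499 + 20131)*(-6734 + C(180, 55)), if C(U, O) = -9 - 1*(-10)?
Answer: -374556790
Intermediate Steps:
C(U, O) = 1 (C(U, O) = -9 + 10 = 1)
(35499 + 20131)*(-6734 + C(180, 55)) = (35499 + 20131)*(-6734 + 1) = 55630*(-6733) = -374556790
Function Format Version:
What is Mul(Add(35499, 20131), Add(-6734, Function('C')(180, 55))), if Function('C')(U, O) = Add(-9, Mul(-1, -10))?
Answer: -374556790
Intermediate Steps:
Function('C')(U, O) = 1 (Function('C')(U, O) = Add(-9, 10) = 1)
Mul(Add(35499, 20131), Add(-6734, Function('C')(180, 55))) = Mul(Add(35499, 20131), Add(-6734, 1)) = Mul(55630, -6733) = -374556790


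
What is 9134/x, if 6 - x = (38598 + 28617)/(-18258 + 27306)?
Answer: -27548144/4309 ≈ -6393.2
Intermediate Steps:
x = -4309/3016 (x = 6 - (38598 + 28617)/(-18258 + 27306) = 6 - 67215/9048 = 6 - 1*22405/3016 = 6 - 22405/3016 = -4309/3016 ≈ -1.4287)
9134/x = 9134/(-4309/3016) = 9134*(-3016/4309) = -27548144/4309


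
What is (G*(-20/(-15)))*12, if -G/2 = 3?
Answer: -96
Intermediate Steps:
G = -6 (G = -2*3 = -6)
(G*(-20/(-15)))*12 = -(-120)/(-15)*12 = -(-120)*(-1)/15*12 = -6*4/3*12 = -8*12 = -96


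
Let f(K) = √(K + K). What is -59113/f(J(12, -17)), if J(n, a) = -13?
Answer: 59113*I*√26/26 ≈ 11593.0*I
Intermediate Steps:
f(K) = √2*√K (f(K) = √(2*K) = √2*√K)
-59113/f(J(12, -17)) = -59113*(-I*√26/26) = -(-59113)*I*√26/26 = 59113*I*√26/26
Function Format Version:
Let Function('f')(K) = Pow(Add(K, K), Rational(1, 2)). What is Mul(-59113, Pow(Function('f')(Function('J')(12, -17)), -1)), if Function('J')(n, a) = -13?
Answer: Mul(Rational(59113, 26), I, Pow(26, Rational(1, 2))) ≈ Mul(11593., I)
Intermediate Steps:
Function('f')(K) = Mul(Pow(2, Rational(1, 2)), Pow(K, Rational(1, 2))) (Function('f')(K) = Pow(Mul(2, K), Rational(1, 2)) = Mul(Pow(2, Rational(1, 2)), Pow(K, Rational(1, 2))))
Mul(-59113, Pow(Function('f')(Function('J')(12, -17)), -1)) = Mul(-59113, Pow(Mul(Pow(2, Rational(1, 2)), Pow(-13, Rational(1, 2))), -1)) = Mul(-59113, Pow(Mul(Pow(2, Rational(1, 2)), Mul(I, Pow(13, Rational(1, 2)))), -1)) = Mul(-59113, Pow(Mul(I, Pow(26, Rational(1, 2))), -1)) = Mul(-59113, Mul(Rational(-1, 26), I, Pow(26, Rational(1, 2)))) = Mul(Rational(59113, 26), I, Pow(26, Rational(1, 2)))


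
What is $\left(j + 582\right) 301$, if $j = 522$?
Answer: $332304$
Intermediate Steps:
$\left(j + 582\right) 301 = \left(522 + 582\right) 301 = 1104 \cdot 301 = 332304$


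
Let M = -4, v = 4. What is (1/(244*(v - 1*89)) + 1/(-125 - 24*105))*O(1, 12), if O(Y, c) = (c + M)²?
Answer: -116432/16223865 ≈ -0.0071766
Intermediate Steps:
O(Y, c) = (-4 + c)² (O(Y, c) = (c - 4)² = (-4 + c)²)
(1/(244*(v - 1*89)) + 1/(-125 - 24*105))*O(1, 12) = (1/(244*(4 - 1*89)) + 1/(-125 - 24*105))*(-4 + 12)² = (1/(244*(4 - 89)) + (1/105)/(-149))*8² = ((1/244)/(-85) - 1/149*1/105)*64 = ((1/244)*(-1/85) - 1/15645)*64 = (-1/20740 - 1/15645)*64 = -7277/64895460*64 = -116432/16223865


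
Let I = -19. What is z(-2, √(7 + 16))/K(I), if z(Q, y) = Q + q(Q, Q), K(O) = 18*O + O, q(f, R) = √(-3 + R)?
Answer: 2/361 - I*√5/361 ≈ 0.0055402 - 0.0061941*I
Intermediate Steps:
K(O) = 19*O
z(Q, y) = Q + √(-3 + Q)
z(-2, √(7 + 16))/K(I) = (-2 + √(-3 - 2))/((19*(-19))) = (-2 + √(-5))/(-361) = (-2 + I*√5)*(-1/361) = 2/361 - I*√5/361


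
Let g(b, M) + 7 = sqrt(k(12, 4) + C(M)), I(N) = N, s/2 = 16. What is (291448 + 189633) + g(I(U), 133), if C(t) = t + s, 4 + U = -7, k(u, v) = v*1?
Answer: 481087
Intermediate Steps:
s = 32 (s = 2*16 = 32)
k(u, v) = v
U = -11 (U = -4 - 7 = -11)
C(t) = 32 + t (C(t) = t + 32 = 32 + t)
g(b, M) = -7 + sqrt(36 + M) (g(b, M) = -7 + sqrt(4 + (32 + M)) = -7 + sqrt(36 + M))
(291448 + 189633) + g(I(U), 133) = (291448 + 189633) + (-7 + sqrt(36 + 133)) = 481081 + (-7 + sqrt(169)) = 481081 + (-7 + 13) = 481081 + 6 = 481087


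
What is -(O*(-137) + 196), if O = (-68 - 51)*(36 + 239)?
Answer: -4483521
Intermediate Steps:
O = -32725 (O = -119*275 = -32725)
-(O*(-137) + 196) = -(-32725*(-137) + 196) = -(4483325 + 196) = -1*4483521 = -4483521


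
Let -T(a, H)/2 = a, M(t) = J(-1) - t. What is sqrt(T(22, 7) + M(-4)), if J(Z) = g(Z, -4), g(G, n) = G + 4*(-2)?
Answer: 7*I ≈ 7.0*I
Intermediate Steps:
g(G, n) = -8 + G (g(G, n) = G - 8 = -8 + G)
J(Z) = -8 + Z
M(t) = -9 - t (M(t) = (-8 - 1) - t = -9 - t)
T(a, H) = -2*a
sqrt(T(22, 7) + M(-4)) = sqrt(-2*22 + (-9 - 1*(-4))) = sqrt(-44 + (-9 + 4)) = sqrt(-44 - 5) = sqrt(-49) = 7*I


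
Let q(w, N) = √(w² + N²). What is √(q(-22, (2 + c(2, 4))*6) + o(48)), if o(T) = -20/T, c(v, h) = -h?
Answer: √(-15 + 72*√157)/6 ≈ 4.9642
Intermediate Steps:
q(w, N) = √(N² + w²)
√(q(-22, (2 + c(2, 4))*6) + o(48)) = √(√(((2 - 1*4)*6)² + (-22)²) - 20/48) = √(√(((2 - 4)*6)² + 484) - 20*1/48) = √(√((-2*6)² + 484) - 5/12) = √(√((-12)² + 484) - 5/12) = √(√(144 + 484) - 5/12) = √(√628 - 5/12) = √(2*√157 - 5/12) = √(-5/12 + 2*√157)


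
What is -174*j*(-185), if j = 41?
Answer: 1319790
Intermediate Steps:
-174*j*(-185) = -174*41*(-185) = -7134*(-185) = 1319790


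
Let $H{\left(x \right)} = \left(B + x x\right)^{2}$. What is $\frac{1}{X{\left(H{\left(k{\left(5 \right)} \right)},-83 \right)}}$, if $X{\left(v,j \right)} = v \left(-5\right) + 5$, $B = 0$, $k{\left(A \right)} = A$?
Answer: $- \frac{1}{3120} \approx -0.00032051$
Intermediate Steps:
$H{\left(x \right)} = x^{4}$ ($H{\left(x \right)} = \left(0 + x x\right)^{2} = \left(0 + x^{2}\right)^{2} = \left(x^{2}\right)^{2} = x^{4}$)
$X{\left(v,j \right)} = 5 - 5 v$ ($X{\left(v,j \right)} = - 5 v + 5 = 5 - 5 v$)
$\frac{1}{X{\left(H{\left(k{\left(5 \right)} \right)},-83 \right)}} = \frac{1}{5 - 5 \cdot 5^{4}} = \frac{1}{5 - 3125} = \frac{1}{-3120} = - \frac{1}{3120}$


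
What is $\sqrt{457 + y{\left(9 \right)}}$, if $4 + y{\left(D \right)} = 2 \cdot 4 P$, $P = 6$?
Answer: $\sqrt{501} \approx 22.383$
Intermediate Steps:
$y{\left(D \right)} = 44$ ($y{\left(D \right)} = -4 + 2 \cdot 4 \cdot 6 = -4 + 8 \cdot 6 = -4 + 48 = 44$)
$\sqrt{457 + y{\left(9 \right)}} = \sqrt{457 + 44} = \sqrt{501}$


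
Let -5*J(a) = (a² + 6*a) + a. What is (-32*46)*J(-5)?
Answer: -2944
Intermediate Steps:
J(a) = -7*a/5 - a²/5 (J(a) = -((a² + 6*a) + a)/5 = -(a² + 7*a)/5 = -7*a/5 - a²/5)
(-32*46)*J(-5) = (-32*46)*(-⅕*(-5)*(7 - 5)) = -(-1472)*(-5)*2/5 = -1472*2 = -2944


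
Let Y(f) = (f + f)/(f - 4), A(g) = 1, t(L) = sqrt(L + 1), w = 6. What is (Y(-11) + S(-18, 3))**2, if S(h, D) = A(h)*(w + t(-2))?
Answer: 12319/225 + 224*I/15 ≈ 54.751 + 14.933*I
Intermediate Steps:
t(L) = sqrt(1 + L)
Y(f) = 2*f/(-4 + f) (Y(f) = (2*f)/(-4 + f) = 2*f/(-4 + f))
S(h, D) = 6 + I (S(h, D) = 1*(6 + sqrt(1 - 2)) = 1*(6 + sqrt(-1)) = 1*(6 + I) = 6 + I)
(Y(-11) + S(-18, 3))**2 = (2*(-11)/(-4 - 11) + (6 + I))**2 = (2*(-11)/(-15) + (6 + I))**2 = (2*(-11)*(-1/15) + (6 + I))**2 = (22/15 + (6 + I))**2 = (112/15 + I)**2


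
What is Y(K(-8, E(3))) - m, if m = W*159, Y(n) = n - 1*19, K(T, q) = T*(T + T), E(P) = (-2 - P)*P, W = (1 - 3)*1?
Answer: 427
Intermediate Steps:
W = -2 (W = -2*1 = -2)
E(P) = P*(-2 - P)
K(T, q) = 2*T**2 (K(T, q) = T*(2*T) = 2*T**2)
Y(n) = -19 + n (Y(n) = n - 19 = -19 + n)
m = -318 (m = -2*159 = -318)
Y(K(-8, E(3))) - m = (-19 + 2*(-8)**2) - 1*(-318) = (-19 + 2*64) + 318 = (-19 + 128) + 318 = 109 + 318 = 427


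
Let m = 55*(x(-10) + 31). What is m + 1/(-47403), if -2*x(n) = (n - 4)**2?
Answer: -174680056/47403 ≈ -3685.0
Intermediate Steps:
x(n) = -(-4 + n)**2/2 (x(n) = -(n - 4)**2/2 = -(-4 + n)**2/2)
m = -3685 (m = 55*(-(-4 - 10)**2/2 + 31) = 55*(-1/2*(-14)**2 + 31) = 55*(-1/2*196 + 31) = 55*(-98 + 31) = 55*(-67) = -3685)
m + 1/(-47403) = -3685 + 1/(-47403) = -3685 - 1/47403 = -174680056/47403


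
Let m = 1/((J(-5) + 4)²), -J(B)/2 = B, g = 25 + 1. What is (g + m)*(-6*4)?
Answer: -30582/49 ≈ -624.12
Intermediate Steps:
g = 26
J(B) = -2*B
m = 1/196 (m = 1/((-2*(-5) + 4)²) = 1/((10 + 4)²) = 1/(14²) = 1/196 ≈ 0.0051020)
(g + m)*(-6*4) = (26 + 1/196)*(-6*4) = (5097/196)*(-24) = -30582/49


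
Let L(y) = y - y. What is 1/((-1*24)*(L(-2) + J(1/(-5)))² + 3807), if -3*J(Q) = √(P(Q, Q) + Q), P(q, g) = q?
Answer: 15/57121 ≈ 0.00026260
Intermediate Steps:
L(y) = 0
J(Q) = -√2*√Q/3 (J(Q) = -√(Q + Q)/3 = -√2*√Q/3)
1/((-1*24)*(L(-2) + J(1/(-5)))² + 3807) = 1/((-1*24)*(0 - √2*√(1/(-5))/3)² + 3807) = 1/(-24*(0 - √2*√(-⅕)/3)² + 3807) = 1/(-24*(0 - √2*I*√5/5/3)² + 3807) = 1/(-24*(0 - I*√10/15)² + 3807) = 1/(-24*(-I*√10/15)² + 3807) = 1/(-24*(-2/45) + 3807) = 1/(16/15 + 3807) = 1/(57121/15) = 15/57121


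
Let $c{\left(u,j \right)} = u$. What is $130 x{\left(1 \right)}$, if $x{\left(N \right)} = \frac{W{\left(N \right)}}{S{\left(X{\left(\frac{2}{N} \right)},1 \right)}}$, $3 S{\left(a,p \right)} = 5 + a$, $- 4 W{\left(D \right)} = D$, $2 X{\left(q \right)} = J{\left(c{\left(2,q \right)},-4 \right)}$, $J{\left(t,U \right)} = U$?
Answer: $- \frac{65}{2} \approx -32.5$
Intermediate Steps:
$X{\left(q \right)} = -2$ ($X{\left(q \right)} = \frac{1}{2} \left(-4\right) = -2$)
$W{\left(D \right)} = - \frac{D}{4}$
$S{\left(a,p \right)} = \frac{5}{3} + \frac{a}{3}$ ($S{\left(a,p \right)} = \frac{5 + a}{3} = \frac{5}{3} + \frac{a}{3}$)
$x{\left(N \right)} = - \frac{N}{4}$ ($x{\left(N \right)} = \frac{\left(- \frac{1}{4}\right) N}{\frac{5}{3} + \frac{1}{3} \left(-2\right)} = \frac{\left(- \frac{1}{4}\right) N}{\frac{5}{3} - \frac{2}{3}} = \frac{\left(- \frac{1}{4}\right) N}{1} = - \frac{N}{4} \cdot 1 = - \frac{N}{4}$)
$130 x{\left(1 \right)} = 130 \left(\left(- \frac{1}{4}\right) 1\right) = 130 \left(- \frac{1}{4}\right) = - \frac{65}{2}$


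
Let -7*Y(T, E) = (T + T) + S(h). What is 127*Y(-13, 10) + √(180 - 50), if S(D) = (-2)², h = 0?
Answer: 2794/7 + √130 ≈ 410.54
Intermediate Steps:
S(D) = 4
Y(T, E) = -4/7 - 2*T/7 (Y(T, E) = -((T + T) + 4)/7 = -(2*T + 4)/7 = -(4 + 2*T)/7 = -4/7 - 2*T/7)
127*Y(-13, 10) + √(180 - 50) = 127*(-4/7 - 2/7*(-13)) + √(180 - 50) = 127*(-4/7 + 26/7) + √130 = 127*(22/7) + √130 = 2794/7 + √130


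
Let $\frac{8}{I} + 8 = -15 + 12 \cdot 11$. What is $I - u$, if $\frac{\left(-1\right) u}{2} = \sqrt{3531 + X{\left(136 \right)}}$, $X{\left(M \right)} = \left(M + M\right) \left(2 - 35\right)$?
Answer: $\frac{8}{109} + 66 i \sqrt{5} \approx 0.073395 + 147.58 i$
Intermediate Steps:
$X{\left(M \right)} = - 66 M$ ($X{\left(M \right)} = 2 M \left(-33\right) = - 66 M$)
$I = \frac{8}{109}$ ($I = \frac{8}{-8 + \left(-15 + 12 \cdot 11\right)} = \frac{8}{-8 + \left(-15 + 132\right)} = \frac{8}{-8 + 117} = \frac{8}{109} \approx 0.073395$)
$u = - 66 i \sqrt{5}$ ($u = - 2 \sqrt{3531 - 8976} = - 2 \sqrt{-5445} = - 2 \cdot 33 i \sqrt{5} = - 66 i \sqrt{5} \approx - 147.58 i$)
$I - u = \frac{8}{109} - - 66 i \sqrt{5} = \frac{8}{109} + 66 i \sqrt{5}$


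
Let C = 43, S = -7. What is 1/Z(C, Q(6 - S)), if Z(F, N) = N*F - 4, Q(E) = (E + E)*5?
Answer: 1/5586 ≈ 0.00017902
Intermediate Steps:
Q(E) = 10*E (Q(E) = (2*E)*5 = 10*E)
Z(F, N) = -4 + F*N (Z(F, N) = F*N - 4 = -4 + F*N)
1/Z(C, Q(6 - S)) = 1/(-4 + 43*(10*(6 - 1*(-7)))) = 1/(-4 + 43*(10*(6 + 7))) = 1/(-4 + 43*(10*13)) = 1/(-4 + 43*130) = 1/(-4 + 5590) = 1/5586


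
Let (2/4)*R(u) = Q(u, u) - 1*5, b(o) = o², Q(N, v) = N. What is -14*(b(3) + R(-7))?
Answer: 210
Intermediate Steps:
R(u) = -10 + 2*u (R(u) = 2*(u - 1*5) = 2*(u - 5) = 2*(-5 + u) = -10 + 2*u)
-14*(b(3) + R(-7)) = -14*(3² + (-10 + 2*(-7))) = -14*(9 + (-10 - 14)) = -14*(9 - 24) = -14*(-15) = 210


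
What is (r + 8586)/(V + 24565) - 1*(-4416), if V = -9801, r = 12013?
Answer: 65218423/14764 ≈ 4417.4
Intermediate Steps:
(r + 8586)/(V + 24565) - 1*(-4416) = (12013 + 8586)/(-9801 + 24565) - 1*(-4416) = 20599/14764 + 4416 = 65218423/14764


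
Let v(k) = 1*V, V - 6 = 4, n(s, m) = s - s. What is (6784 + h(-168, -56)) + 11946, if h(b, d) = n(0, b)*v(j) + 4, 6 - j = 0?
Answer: 18734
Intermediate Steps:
j = 6 (j = 6 - 1*0 = 6 + 0 = 6)
n(s, m) = 0
V = 10 (V = 6 + 4 = 10)
v(k) = 10 (v(k) = 1*10 = 10)
h(b, d) = 4 (h(b, d) = 0*10 + 4 = 0 + 4 = 4)
(6784 + h(-168, -56)) + 11946 = (6784 + 4) + 11946 = 6788 + 11946 = 18734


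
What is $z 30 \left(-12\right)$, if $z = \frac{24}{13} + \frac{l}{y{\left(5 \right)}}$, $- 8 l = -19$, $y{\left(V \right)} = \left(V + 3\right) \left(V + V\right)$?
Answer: $- \frac{140463}{208} \approx -675.3$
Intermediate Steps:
$y{\left(V \right)} = 2 V \left(3 + V\right)$ ($y{\left(V \right)} = \left(3 + V\right) 2 V = 2 V \left(3 + V\right)$)
$l = \frac{19}{8}$ ($l = \left(- \frac{1}{8}\right) \left(-19\right) = \frac{19}{8} \approx 2.375$)
$z = \frac{15607}{8320}$ ($z = \frac{24}{13} + \frac{19}{8 \cdot 2 \cdot 5 \left(3 + 5\right)} = 24 \cdot \frac{1}{13} + \frac{19}{8 \cdot 2 \cdot 5 \cdot 8} = \frac{24}{13} + \frac{19}{8 \cdot 80} = \frac{24}{13} + \frac{19}{8} \cdot \frac{1}{80} = \frac{24}{13} + \frac{19}{640} = \frac{15607}{8320} \approx 1.8758$)
$z 30 \left(-12\right) = \frac{15607}{8320} \cdot 30 \left(-12\right) = \frac{46821}{832} \left(-12\right) = - \frac{140463}{208}$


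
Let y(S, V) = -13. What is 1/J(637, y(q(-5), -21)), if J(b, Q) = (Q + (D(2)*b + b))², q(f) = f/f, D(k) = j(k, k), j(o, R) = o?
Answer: 1/3602404 ≈ 2.7759e-7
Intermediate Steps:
D(k) = k
q(f) = 1
J(b, Q) = (Q + 3*b)² (J(b, Q) = (Q + (2*b + b))² = (Q + 3*b)²)
1/J(637, y(q(-5), -21)) = 1/((-13 + 3*637)²) = 1/((-13 + 1911)²) = 1/(1898²) = 1/3602404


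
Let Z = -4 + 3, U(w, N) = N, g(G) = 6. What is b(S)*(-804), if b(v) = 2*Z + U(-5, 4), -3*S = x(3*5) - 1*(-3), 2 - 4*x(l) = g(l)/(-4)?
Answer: -1608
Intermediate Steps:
x(l) = 7/8 (x(l) = ½ - 3/(2*(-4)) = ½ - 3*(-1)/(2*4) = ½ - ¼*(-3/2) = ½ + 3/8 = 7/8)
S = -31/24 (S = -(7/8 - 1*(-3))/3 = -(7/8 + 3)/3 = -⅓*31/8 = -31/24 ≈ -1.2917)
Z = -1
b(v) = 2 (b(v) = 2*(-1) + 4 = -2 + 4 = 2)
b(S)*(-804) = 2*(-804) = -1608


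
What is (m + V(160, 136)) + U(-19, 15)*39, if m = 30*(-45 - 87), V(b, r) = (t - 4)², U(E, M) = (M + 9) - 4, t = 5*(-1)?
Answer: -3099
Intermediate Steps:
t = -5
U(E, M) = 5 + M (U(E, M) = (9 + M) - 4 = 5 + M)
V(b, r) = 81 (V(b, r) = (-5 - 4)² = (-9)² = 81)
m = -3960 (m = 30*(-132) = -3960)
(m + V(160, 136)) + U(-19, 15)*39 = (-3960 + 81) + (5 + 15)*39 = -3879 + 20*39 = -3879 + 780 = -3099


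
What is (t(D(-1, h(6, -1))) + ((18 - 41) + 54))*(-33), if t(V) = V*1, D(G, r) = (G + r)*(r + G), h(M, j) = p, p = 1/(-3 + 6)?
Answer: -3113/3 ≈ -1037.7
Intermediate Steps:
p = ⅓ (p = 1/3 = ⅓ ≈ 0.33333)
h(M, j) = ⅓
D(G, r) = (G + r)² (D(G, r) = (G + r)*(G + r) = (G + r)²)
t(V) = V
(t(D(-1, h(6, -1))) + ((18 - 41) + 54))*(-33) = ((-1 + ⅓)² + ((18 - 41) + 54))*(-33) = ((-⅔)² + (-23 + 54))*(-33) = (4/9 + 31)*(-33) = (283/9)*(-33) = -3113/3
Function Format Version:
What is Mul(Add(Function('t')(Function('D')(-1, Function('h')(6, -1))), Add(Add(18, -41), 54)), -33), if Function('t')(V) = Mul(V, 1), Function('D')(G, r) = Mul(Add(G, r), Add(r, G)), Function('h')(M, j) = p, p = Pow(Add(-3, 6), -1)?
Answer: Rational(-3113, 3) ≈ -1037.7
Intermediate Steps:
p = Rational(1, 3) (p = Pow(3, -1) = Rational(1, 3) ≈ 0.33333)
Function('h')(M, j) = Rational(1, 3)
Function('D')(G, r) = Pow(Add(G, r), 2) (Function('D')(G, r) = Mul(Add(G, r), Add(G, r)) = Pow(Add(G, r), 2))
Function('t')(V) = V
Mul(Add(Function('t')(Function('D')(-1, Function('h')(6, -1))), Add(Add(18, -41), 54)), -33) = Mul(Add(Pow(Add(-1, Rational(1, 3)), 2), Add(Add(18, -41), 54)), -33) = Mul(Add(Pow(Rational(-2, 3), 2), Add(-23, 54)), -33) = Mul(Add(Rational(4, 9), 31), -33) = Mul(Rational(283, 9), -33) = Rational(-3113, 3)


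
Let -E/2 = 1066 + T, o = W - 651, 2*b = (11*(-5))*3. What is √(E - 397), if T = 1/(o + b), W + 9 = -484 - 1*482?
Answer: I*√29528309613/3417 ≈ 50.289*I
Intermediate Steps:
W = -975 (W = -9 + (-484 - 1*482) = -9 + (-484 - 482) = -9 - 966 = -975)
b = -165/2 (b = ((11*(-5))*3)/2 = (-55*3)/2 = (½)*(-165) = -165/2 ≈ -82.500)
o = -1626 (o = -975 - 651 = -1626)
T = -2/3417 (T = 1/(-1626 - 165/2) = 1/(-3417/2) = -2/3417 ≈ -0.00058531)
E = -7285040/3417 (E = -2*(1066 - 2/3417) = -2*3642520/3417 = -7285040/3417 ≈ -2132.0)
√(E - 397) = √(-7285040/3417 - 397) = √(-8641589/3417) = I*√29528309613/3417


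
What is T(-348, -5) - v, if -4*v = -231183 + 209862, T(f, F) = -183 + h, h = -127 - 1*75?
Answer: -22861/4 ≈ -5715.3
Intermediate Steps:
h = -202 (h = -127 - 75 = -202)
T(f, F) = -385 (T(f, F) = -183 - 202 = -385)
v = 21321/4 (v = -(-231183 + 209862)/4 = -¼*(-21321) = 21321/4 ≈ 5330.3)
T(-348, -5) - v = -385 - 1*21321/4 = -385 - 21321/4 = -22861/4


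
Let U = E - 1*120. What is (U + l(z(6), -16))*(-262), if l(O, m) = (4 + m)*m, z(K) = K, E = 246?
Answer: -83316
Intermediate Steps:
l(O, m) = m*(4 + m)
U = 126 (U = 246 - 1*120 = 246 - 120 = 126)
(U + l(z(6), -16))*(-262) = (126 - 16*(4 - 16))*(-262) = (126 - 16*(-12))*(-262) = (126 + 192)*(-262) = 318*(-262) = -83316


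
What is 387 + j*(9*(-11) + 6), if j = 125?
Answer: -11238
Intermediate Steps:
387 + j*(9*(-11) + 6) = 387 + 125*(9*(-11) + 6) = 387 + 125*(-99 + 6) = 387 + 125*(-93) = 387 - 11625 = -11238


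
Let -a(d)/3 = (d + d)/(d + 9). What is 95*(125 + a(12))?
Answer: 80845/7 ≈ 11549.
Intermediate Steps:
a(d) = -6*d/(9 + d) (a(d) = -3*(d + d)/(d + 9) = -3*2*d/(9 + d) = -6*d/(9 + d))
95*(125 + a(12)) = 95*(125 - 6*12/(9 + 12)) = 95*(125 - 6*12/21) = 95*(125 - 6*12*1/21) = 95*(125 - 24/7) = 95*(851/7) = 80845/7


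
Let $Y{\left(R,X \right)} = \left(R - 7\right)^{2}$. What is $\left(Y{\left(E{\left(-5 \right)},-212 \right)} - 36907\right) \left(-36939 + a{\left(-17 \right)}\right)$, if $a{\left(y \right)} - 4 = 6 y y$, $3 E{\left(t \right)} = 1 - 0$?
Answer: $\frac{11678389363}{9} \approx 1.2976 \cdot 10^{9}$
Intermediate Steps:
$E{\left(t \right)} = \frac{1}{3}$ ($E{\left(t \right)} = \frac{1 - 0}{3} = \frac{1 + 0}{3} = \frac{1}{3} \cdot 1 = \frac{1}{3}$)
$Y{\left(R,X \right)} = \left(-7 + R\right)^{2}$
$a{\left(y \right)} = 4 + 6 y^{2}$ ($a{\left(y \right)} = 4 + 6 y y = 4 + 6 y^{2}$)
$\left(Y{\left(E{\left(-5 \right)},-212 \right)} - 36907\right) \left(-36939 + a{\left(-17 \right)}\right) = \left(\left(-7 + \frac{1}{3}\right)^{2} - 36907\right) \left(-36939 + \left(4 + 6 \left(-17\right)^{2}\right)\right) = \left(\left(- \frac{20}{3}\right)^{2} - 36907\right) \left(-36939 + \left(4 + 6 \cdot 289\right)\right) = \left(\frac{400}{9} - 36907\right) \left(-36939 + \left(4 + 1734\right)\right) = - \frac{331763 \left(-36939 + 1738\right)}{9} = \left(- \frac{331763}{9}\right) \left(-35201\right) = \frac{11678389363}{9}$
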